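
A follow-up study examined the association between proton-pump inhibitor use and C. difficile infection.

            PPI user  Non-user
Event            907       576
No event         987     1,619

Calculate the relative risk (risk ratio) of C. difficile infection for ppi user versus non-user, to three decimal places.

Reading the table with exposure as columns: a = 907 (PPI user, case), b = 987 (PPI user, non-case), c = 576 (Non-user, case), d = 1619.
Risk in exposed = 907/1894 = 0.47888; risk in unexposed = 576/2195 = 0.26241.
RR = 0.47888 / 0.26241 = 1.82490
The risk among the exposed is 1.82 times that among the unexposed.

1.825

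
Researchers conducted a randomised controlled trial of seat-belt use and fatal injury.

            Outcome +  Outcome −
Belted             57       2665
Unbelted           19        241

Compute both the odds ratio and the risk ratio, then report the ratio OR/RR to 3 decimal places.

Cells: a = 57, b = 2665, c = 19, d = 241.
OR = (57·241)/(2665·19) = 13737/50635 = 0.27129
Risk in exposed = 57/2722 = 0.02094; risk in unexposed = 19/260 = 0.07308; RR = 0.28655
OR/RR = 0.27129 / 0.28655 = 0.94675
The outcome is rare in both groups, so OR ≈ RR (ratio near 1).

0.947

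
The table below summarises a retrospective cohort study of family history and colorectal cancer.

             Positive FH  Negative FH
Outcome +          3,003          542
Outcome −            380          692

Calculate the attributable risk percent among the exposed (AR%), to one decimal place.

50.5

Reading the table with exposure as columns: a = 3003 (Positive FH, case), b = 380 (Positive FH, non-case), c = 542 (Negative FH, case), d = 692.
Risk in exposed = 3003/3383 = 0.88767; risk in unexposed = 542/1234 = 0.43922.
RR = 0.88767/0.43922 = 2.02101
AR% = (RR − 1)/RR × 100 = (2.02101 − 1)/2.02101 × 100 = 50.5199%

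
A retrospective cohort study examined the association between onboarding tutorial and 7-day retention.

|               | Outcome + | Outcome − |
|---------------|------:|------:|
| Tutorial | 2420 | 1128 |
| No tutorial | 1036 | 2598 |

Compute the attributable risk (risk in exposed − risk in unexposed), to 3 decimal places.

Cells: a = 2420, b = 1128, c = 1036, d = 2598.
Risk in exposed = 2420/3548 = 0.682074; risk in unexposed = 1036/3634 = 0.285085.
Risk difference = 0.682074 − 0.285085 = 0.396989

0.397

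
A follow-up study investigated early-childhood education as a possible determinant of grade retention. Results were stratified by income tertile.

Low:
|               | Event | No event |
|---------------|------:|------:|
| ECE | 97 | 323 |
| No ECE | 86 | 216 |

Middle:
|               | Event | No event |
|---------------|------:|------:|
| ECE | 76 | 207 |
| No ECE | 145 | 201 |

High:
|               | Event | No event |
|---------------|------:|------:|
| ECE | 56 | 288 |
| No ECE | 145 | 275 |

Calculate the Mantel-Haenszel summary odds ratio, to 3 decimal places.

0.522

OR_MH = Σ(aᵢdᵢ/nᵢ) / Σ(bᵢcᵢ/nᵢ), where nᵢ is the stratum total.
Stratum 1 (Low): n = 722; a·d/n = 97·216/722 = 29.0194; b·c/n = 323·86/722 = 38.4737
Stratum 2 (Middle): n = 629; a·d/n = 76·201/629 = 24.2862; b·c/n = 207·145/629 = 47.7186
Stratum 3 (High): n = 764; a·d/n = 56·275/764 = 20.1571; b·c/n = 288·145/764 = 54.6597
OR_MH = (29.0194 + 24.2862 + 20.1571) / (38.4737 + 47.7186 + 54.6597) = 73.4626 / 140.8520 = 0.52156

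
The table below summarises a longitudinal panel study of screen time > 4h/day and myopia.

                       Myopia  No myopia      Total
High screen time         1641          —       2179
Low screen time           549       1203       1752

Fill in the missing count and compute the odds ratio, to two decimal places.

6.68

The missing cell is in the exposed row: 2179 − 1641 = 538.
So a = 1641, b = 538, c = 549, d = 1203.
OR = (a·d)/(b·c) = (1641 × 1203) / (538 × 549) = 1974123 / 295362 = 6.68374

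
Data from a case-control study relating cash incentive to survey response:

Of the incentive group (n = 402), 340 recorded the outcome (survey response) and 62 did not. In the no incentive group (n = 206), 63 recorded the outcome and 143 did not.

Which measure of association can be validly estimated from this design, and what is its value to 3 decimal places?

12.448

From the description: a = 340, b = 62, c = 63, d = 143.
This is a case-control study: participants were sampled on outcome status, so risks in the source population cannot be estimated directly — relative risk is not valid here. The odds ratio is the appropriate measure.
OR = (a·d)/(b·c) = (340 × 143) / (62 × 63) = 48620 / 3906 = 12.44752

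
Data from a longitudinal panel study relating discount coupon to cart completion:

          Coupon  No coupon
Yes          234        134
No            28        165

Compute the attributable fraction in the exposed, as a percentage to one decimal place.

Reading the table with exposure as columns: a = 234 (Coupon, case), b = 28 (Coupon, non-case), c = 134 (No coupon, case), d = 165.
Risk in exposed = 234/262 = 0.89313; risk in unexposed = 134/299 = 0.44816.
RR = 0.89313/0.44816 = 1.99288
AR% = (RR − 1)/RR × 100 = (1.99288 − 1)/1.99288 × 100 = 49.8213%

49.8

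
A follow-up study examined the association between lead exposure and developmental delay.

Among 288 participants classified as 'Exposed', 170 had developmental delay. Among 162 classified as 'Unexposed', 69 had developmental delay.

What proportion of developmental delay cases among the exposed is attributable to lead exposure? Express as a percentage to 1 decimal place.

From the description: a = 170, b = 118, c = 69, d = 93.
Risk in exposed = 170/288 = 0.59028; risk in unexposed = 69/162 = 0.42593.
RR = 0.59028/0.42593 = 1.38587
AR% = (RR − 1)/RR × 100 = (1.38587 − 1)/1.38587 × 100 = 27.8431%

27.8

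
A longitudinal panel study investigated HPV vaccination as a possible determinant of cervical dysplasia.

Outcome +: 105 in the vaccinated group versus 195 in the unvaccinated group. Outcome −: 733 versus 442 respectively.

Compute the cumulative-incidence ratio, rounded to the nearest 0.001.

From the description: a = 105, b = 733, c = 195, d = 442.
Risk in exposed = 105/838 = 0.12530; risk in unexposed = 195/637 = 0.30612.
RR = 0.12530 / 0.30612 = 0.40931
The risk is 59% lower among the exposed than among the unexposed.

0.409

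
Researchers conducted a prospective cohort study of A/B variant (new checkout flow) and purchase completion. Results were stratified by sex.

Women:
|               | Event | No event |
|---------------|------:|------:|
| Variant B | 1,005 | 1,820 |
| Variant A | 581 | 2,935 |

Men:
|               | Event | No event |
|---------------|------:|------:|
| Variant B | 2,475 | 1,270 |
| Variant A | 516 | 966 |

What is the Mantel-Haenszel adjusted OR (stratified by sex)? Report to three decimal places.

3.158

OR_MH = Σ(aᵢdᵢ/nᵢ) / Σ(bᵢcᵢ/nᵢ), where nᵢ is the stratum total.
Stratum 1 (Women): n = 6341; a·d/n = 1005·2935/6341 = 465.1751; b·c/n = 1820·581/6341 = 166.7592
Stratum 2 (Men): n = 5227; a·d/n = 2475·966/5227 = 457.4039; b·c/n = 1270·516/5227 = 125.3721
OR_MH = (465.1751 + 457.4039) / (166.7592 + 125.3721) = 922.5789 / 292.1313 = 3.15810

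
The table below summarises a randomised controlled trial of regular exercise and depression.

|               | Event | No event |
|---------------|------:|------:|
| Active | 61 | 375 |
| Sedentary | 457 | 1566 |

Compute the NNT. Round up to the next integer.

Risk in treated group = 61/436 = 0.13991; risk in control = 457/2023 = 0.22590.
Absolute risk reduction = 0.22590 − 0.13991 = 0.08599
NNT = 1 / ARR = 1 / 0.08599 = 11.629 → round up → 12

12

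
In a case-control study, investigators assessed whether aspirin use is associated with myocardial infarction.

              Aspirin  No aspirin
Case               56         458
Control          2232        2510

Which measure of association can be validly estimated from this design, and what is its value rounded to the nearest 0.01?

0.14

Reading the table with exposure as columns: a = 56 (Aspirin, case), b = 2232 (Aspirin, non-case), c = 458 (No aspirin, case), d = 2510.
This is a case-control study: participants were sampled on outcome status, so risks in the source population cannot be estimated directly — relative risk is not valid here. The odds ratio is the appropriate measure.
OR = (a·d)/(b·c) = (56 × 2510) / (2232 × 458) = 140560 / 1022256 = 0.13750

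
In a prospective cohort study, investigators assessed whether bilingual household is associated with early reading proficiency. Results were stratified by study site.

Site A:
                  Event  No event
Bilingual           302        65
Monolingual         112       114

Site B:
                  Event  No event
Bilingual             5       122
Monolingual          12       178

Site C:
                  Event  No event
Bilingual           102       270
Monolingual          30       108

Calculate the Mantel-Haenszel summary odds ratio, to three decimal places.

2.516

OR_MH = Σ(aᵢdᵢ/nᵢ) / Σ(bᵢcᵢ/nᵢ), where nᵢ is the stratum total.
Stratum 1 (Site A): n = 593; a·d/n = 302·114/593 = 58.0573; b·c/n = 65·112/593 = 12.2766
Stratum 2 (Site B): n = 317; a·d/n = 5·178/317 = 2.8076; b·c/n = 122·12/317 = 4.6183
Stratum 3 (Site C): n = 510; a·d/n = 102·108/510 = 21.6000; b·c/n = 270·30/510 = 15.8824
OR_MH = (58.0573 + 2.8076 + 21.6000) / (12.2766 + 4.6183 + 15.8824) = 82.4649 / 32.7772 = 2.51592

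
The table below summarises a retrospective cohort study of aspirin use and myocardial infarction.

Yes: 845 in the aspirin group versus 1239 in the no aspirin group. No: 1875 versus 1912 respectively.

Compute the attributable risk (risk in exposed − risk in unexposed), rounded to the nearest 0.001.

-0.083

From the description: a = 845, b = 1875, c = 1239, d = 1912.
Risk in exposed = 845/2720 = 0.310662; risk in unexposed = 1239/3151 = 0.393209.
Risk difference = 0.310662 − 0.393209 = -0.082547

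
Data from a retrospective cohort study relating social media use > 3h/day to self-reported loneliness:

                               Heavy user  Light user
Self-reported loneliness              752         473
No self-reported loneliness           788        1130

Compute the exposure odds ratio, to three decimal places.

2.280

Reading the table with exposure as columns: a = 752 (Heavy user, case), b = 788 (Heavy user, non-case), c = 473 (Light user, case), d = 1130.
OR = (a·d)/(b·c) = (752 × 1130) / (788 × 473) = 849760 / 372724 = 2.27986
The odds of self-reported loneliness are about 2.28 times as high in the heavy user group.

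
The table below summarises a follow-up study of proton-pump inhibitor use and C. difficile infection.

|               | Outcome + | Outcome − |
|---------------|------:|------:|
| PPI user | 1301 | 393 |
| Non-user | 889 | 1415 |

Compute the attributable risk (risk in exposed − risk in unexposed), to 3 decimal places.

0.382

Cells: a = 1301, b = 393, c = 889, d = 1415.
Risk in exposed = 1301/1694 = 0.768005; risk in unexposed = 889/2304 = 0.385851.
Risk difference = 0.768005 − 0.385851 = 0.382154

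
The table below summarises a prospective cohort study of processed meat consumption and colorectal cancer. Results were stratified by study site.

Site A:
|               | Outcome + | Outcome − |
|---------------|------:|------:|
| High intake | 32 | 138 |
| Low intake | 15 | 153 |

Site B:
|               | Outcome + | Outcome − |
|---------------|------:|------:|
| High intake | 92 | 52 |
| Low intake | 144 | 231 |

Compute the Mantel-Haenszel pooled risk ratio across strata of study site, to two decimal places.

RR_MH = Σ(aᵢ·n₀ᵢ/nᵢ) / Σ(cᵢ·n₁ᵢ/nᵢ), with n₁ᵢ = aᵢ+bᵢ (exposed), n₀ᵢ = cᵢ+dᵢ (unexposed), nᵢ = n₁ᵢ+n₀ᵢ.
Stratum 1 (Site A): n₁ = 170, n₀ = 168, n = 338; a·n₀/n = 32·168/338 = 15.9053; c·n₁/n = 15·170/338 = 7.5444
Stratum 2 (Site B): n₁ = 144, n₀ = 375, n = 519; a·n₀/n = 92·375/519 = 66.4740; c·n₁/n = 144·144/519 = 39.9538
RR_MH = (15.9053 + 66.4740) / (7.5444 + 39.9538) = 82.3793 / 47.4981 = 1.73437

1.73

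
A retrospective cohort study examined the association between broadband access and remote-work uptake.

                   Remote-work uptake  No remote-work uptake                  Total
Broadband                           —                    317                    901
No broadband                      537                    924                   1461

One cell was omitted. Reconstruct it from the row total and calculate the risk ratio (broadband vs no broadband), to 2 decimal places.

The missing cell is in the exposed row: 901 − 317 = 584.
So a = 584, b = 317, c = 537, d = 924.
RR = [a/(a+b)] / [c/(c+d)] = (584/901) / (537/1461) = 0.64817/0.36756 = 1.76345

1.76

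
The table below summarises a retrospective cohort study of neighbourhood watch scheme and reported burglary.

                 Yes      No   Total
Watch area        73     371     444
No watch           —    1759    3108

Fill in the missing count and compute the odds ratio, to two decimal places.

The missing cell is in the unexposed row: 3108 − 1759 = 1349.
So a = 73, b = 371, c = 1349, d = 1759.
OR = (a·d)/(b·c) = (73 × 1759) / (371 × 1349) = 128407 / 500479 = 0.25657

0.26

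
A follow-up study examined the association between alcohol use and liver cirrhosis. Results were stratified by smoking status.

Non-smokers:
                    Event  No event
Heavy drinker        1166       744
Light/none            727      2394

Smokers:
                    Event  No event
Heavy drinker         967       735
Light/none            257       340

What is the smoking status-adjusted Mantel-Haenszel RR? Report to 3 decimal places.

RR_MH = Σ(aᵢ·n₀ᵢ/nᵢ) / Σ(cᵢ·n₁ᵢ/nᵢ), with n₁ᵢ = aᵢ+bᵢ (exposed), n₀ᵢ = cᵢ+dᵢ (unexposed), nᵢ = n₁ᵢ+n₀ᵢ.
Stratum 1 (Non-smokers): n₁ = 1910, n₀ = 3121, n = 5031; a·n₀/n = 1166·3121/5031 = 723.3325; c·n₁/n = 727·1910/5031 = 276.0028
Stratum 2 (Smokers): n₁ = 1702, n₀ = 597, n = 2299; a·n₀/n = 967·597/2299 = 251.1087; c·n₁/n = 257·1702/2299 = 190.2627
RR_MH = (723.3325 + 251.1087) / (276.0028 + 190.2627) = 974.4413 / 466.2655 = 2.08988

2.090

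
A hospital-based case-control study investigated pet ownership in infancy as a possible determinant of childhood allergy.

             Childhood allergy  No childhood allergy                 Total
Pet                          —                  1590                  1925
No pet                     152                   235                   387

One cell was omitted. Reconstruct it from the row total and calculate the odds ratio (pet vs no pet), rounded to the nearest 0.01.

The missing cell is in the exposed row: 1925 − 1590 = 335.
So a = 335, b = 1590, c = 152, d = 235.
OR = (a·d)/(b·c) = (335 × 235) / (1590 × 152) = 78725 / 241680 = 0.32574

0.33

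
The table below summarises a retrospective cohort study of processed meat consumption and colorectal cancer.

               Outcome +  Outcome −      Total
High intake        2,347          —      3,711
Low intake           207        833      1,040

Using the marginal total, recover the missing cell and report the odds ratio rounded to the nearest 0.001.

The missing cell is in the exposed row: 3711 − 2347 = 1364.
So a = 2347, b = 1364, c = 207, d = 833.
OR = (a·d)/(b·c) = (2347 × 833) / (1364 × 207) = 1955051 / 282348 = 6.92426

6.924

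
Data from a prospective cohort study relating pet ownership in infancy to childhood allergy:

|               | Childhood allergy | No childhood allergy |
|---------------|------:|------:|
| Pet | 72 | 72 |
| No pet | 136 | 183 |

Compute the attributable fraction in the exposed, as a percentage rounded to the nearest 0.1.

14.7

Cells: a = 72, b = 72, c = 136, d = 183.
Risk in exposed = 72/144 = 0.50000; risk in unexposed = 136/319 = 0.42633.
RR = 0.50000/0.42633 = 1.17279
AR% = (RR − 1)/RR × 100 = (1.17279 − 1)/1.17279 × 100 = 14.7335%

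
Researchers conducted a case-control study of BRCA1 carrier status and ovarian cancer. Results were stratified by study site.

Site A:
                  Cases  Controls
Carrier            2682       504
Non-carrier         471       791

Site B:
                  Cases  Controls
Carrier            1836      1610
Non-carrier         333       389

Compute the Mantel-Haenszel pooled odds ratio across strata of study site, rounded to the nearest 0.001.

OR_MH = Σ(aᵢdᵢ/nᵢ) / Σ(bᵢcᵢ/nᵢ), where nᵢ is the stratum total.
Stratum 1 (Site A): n = 4448; a·d/n = 2682·791/4448 = 476.9474; b·c/n = 504·471/4448 = 53.3687
Stratum 2 (Site B): n = 4168; a·d/n = 1836·389/4168 = 171.3541; b·c/n = 1610·333/4168 = 128.6300
OR_MH = (476.9474 + 171.3541) / (53.3687 + 128.6300) = 648.3015 / 181.9987 = 3.56212

3.562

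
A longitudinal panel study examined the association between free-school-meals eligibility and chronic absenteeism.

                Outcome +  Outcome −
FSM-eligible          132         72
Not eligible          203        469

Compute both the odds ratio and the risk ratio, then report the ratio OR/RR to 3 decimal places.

1.977

Cells: a = 132, b = 72, c = 203, d = 469.
OR = (132·469)/(72·203) = 61908/14616 = 4.23563
Risk in exposed = 132/204 = 0.64706; risk in unexposed = 203/672 = 0.30208; RR = 2.14199
OR/RR = 4.23563 / 2.14199 = 1.97743
The outcome is not rare, so the OR lies further from 1 than the RR.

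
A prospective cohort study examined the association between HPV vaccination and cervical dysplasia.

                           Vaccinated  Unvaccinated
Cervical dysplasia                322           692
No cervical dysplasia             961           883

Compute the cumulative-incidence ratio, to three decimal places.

Reading the table with exposure as columns: a = 322 (Vaccinated, case), b = 961 (Vaccinated, non-case), c = 692 (Unvaccinated, case), d = 883.
Risk in exposed = 322/1283 = 0.25097; risk in unexposed = 692/1575 = 0.43937.
RR = 0.25097 / 0.43937 = 0.57122
The risk is 43% lower among the exposed than among the unexposed.

0.571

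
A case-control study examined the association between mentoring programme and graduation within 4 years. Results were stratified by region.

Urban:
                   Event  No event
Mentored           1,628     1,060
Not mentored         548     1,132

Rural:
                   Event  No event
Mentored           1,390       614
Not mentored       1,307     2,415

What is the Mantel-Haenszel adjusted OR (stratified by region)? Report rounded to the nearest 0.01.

3.69

OR_MH = Σ(aᵢdᵢ/nᵢ) / Σ(bᵢcᵢ/nᵢ), where nᵢ is the stratum total.
Stratum 1 (Urban): n = 4368; a·d/n = 1628·1132/4368 = 421.9084; b·c/n = 1060·548/4368 = 132.9853
Stratum 2 (Rural): n = 5726; a·d/n = 1390·2415/5726 = 586.2469; b·c/n = 614·1307/5726 = 140.1498
OR_MH = (421.9084 + 586.2469) / (132.9853 + 140.1498) = 1008.1554 / 273.1352 = 3.69105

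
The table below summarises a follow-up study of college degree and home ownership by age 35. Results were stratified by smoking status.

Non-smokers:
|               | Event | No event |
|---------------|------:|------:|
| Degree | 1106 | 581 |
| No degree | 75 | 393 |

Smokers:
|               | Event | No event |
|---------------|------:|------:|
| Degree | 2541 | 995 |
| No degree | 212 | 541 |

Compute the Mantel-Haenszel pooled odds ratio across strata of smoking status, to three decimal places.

7.524

OR_MH = Σ(aᵢdᵢ/nᵢ) / Σ(bᵢcᵢ/nᵢ), where nᵢ is the stratum total.
Stratum 1 (Non-smokers): n = 2155; a·d/n = 1106·393/2155 = 201.6974; b·c/n = 581·75/2155 = 20.2204
Stratum 2 (Smokers): n = 4289; a·d/n = 2541·541/4289 = 320.5132; b·c/n = 995·212/4289 = 49.1816
OR_MH = (201.6974 + 320.5132) / (20.2204 + 49.1816) = 522.2106 / 69.4020 = 7.52443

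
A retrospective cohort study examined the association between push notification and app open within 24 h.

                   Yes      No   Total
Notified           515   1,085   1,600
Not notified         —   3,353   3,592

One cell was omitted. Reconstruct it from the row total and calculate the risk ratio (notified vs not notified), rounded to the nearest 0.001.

The missing cell is in the unexposed row: 3592 − 3353 = 239.
So a = 515, b = 1085, c = 239, d = 3353.
RR = [a/(a+b)] / [c/(c+d)] = (515/1600) / (239/3592) = 0.32188/0.06654 = 4.83755

4.838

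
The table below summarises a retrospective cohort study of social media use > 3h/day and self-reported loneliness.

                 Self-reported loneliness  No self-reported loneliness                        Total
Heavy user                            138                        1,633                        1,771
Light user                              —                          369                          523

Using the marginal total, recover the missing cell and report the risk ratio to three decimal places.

0.265

The missing cell is in the unexposed row: 523 − 369 = 154.
So a = 138, b = 1633, c = 154, d = 369.
RR = [a/(a+b)] / [c/(c+d)] = (138/1771) / (154/523) = 0.07792/0.29446 = 0.26463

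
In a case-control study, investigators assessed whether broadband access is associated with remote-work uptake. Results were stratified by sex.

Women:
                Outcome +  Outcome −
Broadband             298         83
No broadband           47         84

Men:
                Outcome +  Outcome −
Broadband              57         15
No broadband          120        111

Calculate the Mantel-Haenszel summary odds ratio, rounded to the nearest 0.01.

OR_MH = Σ(aᵢdᵢ/nᵢ) / Σ(bᵢcᵢ/nᵢ), where nᵢ is the stratum total.
Stratum 1 (Women): n = 512; a·d/n = 298·84/512 = 48.8906; b·c/n = 83·47/512 = 7.6191
Stratum 2 (Men): n = 303; a·d/n = 57·111/303 = 20.8812; b·c/n = 15·120/303 = 5.9406
OR_MH = (48.8906 + 20.8812) / (7.6191 + 5.9406) = 69.7718 / 13.5597 = 5.14551

5.15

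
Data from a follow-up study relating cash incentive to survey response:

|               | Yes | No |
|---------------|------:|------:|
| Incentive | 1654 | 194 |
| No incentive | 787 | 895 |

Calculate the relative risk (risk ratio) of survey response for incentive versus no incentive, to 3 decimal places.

1.913

Cells: a = 1654, b = 194, c = 787, d = 895.
Risk in exposed = 1654/1848 = 0.89502; risk in unexposed = 787/1682 = 0.46790.
RR = 0.89502 / 0.46790 = 1.91287
The risk among the exposed is 1.91 times that among the unexposed.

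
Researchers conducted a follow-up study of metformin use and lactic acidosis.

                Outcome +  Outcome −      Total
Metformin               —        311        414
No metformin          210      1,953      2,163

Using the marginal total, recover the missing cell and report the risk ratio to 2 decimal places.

The missing cell is in the exposed row: 414 − 311 = 103.
So a = 103, b = 311, c = 210, d = 1953.
RR = [a/(a+b)] / [c/(c+d)] = (103/414) / (210/2163) = 0.24879/0.09709 = 2.56256

2.56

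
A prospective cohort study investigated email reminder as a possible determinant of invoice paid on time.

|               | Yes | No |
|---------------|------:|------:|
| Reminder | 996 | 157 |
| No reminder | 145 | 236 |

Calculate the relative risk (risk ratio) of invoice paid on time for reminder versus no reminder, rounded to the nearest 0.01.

2.27

Cells: a = 996, b = 157, c = 145, d = 236.
Risk in exposed = 996/1153 = 0.86383; risk in unexposed = 145/381 = 0.38058.
RR = 0.86383 / 0.38058 = 2.26980
The risk among the exposed is 2.27 times that among the unexposed.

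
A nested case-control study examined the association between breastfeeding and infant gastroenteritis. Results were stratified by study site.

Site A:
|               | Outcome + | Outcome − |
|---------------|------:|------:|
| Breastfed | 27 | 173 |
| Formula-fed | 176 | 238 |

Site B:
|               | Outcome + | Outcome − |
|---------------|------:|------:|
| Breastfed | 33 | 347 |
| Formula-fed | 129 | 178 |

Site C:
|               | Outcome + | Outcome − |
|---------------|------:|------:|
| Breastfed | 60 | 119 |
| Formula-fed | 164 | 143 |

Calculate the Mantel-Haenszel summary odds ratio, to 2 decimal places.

0.24

OR_MH = Σ(aᵢdᵢ/nᵢ) / Σ(bᵢcᵢ/nᵢ), where nᵢ is the stratum total.
Stratum 1 (Site A): n = 614; a·d/n = 27·238/614 = 10.4658; b·c/n = 173·176/614 = 49.5896
Stratum 2 (Site B): n = 687; a·d/n = 33·178/687 = 8.5502; b·c/n = 347·129/687 = 65.1572
Stratum 3 (Site C): n = 486; a·d/n = 60·143/486 = 17.6543; b·c/n = 119·164/486 = 40.1564
OR_MH = (10.4658 + 8.5502 + 17.6543) / (49.5896 + 65.1572 + 40.1564) = 36.6703 / 154.9032 = 0.23673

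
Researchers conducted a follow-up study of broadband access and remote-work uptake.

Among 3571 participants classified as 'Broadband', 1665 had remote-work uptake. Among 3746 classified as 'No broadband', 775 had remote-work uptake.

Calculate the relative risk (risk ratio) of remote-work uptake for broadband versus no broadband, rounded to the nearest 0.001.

From the description: a = 1665, b = 1906, c = 775, d = 2971.
Risk in exposed = 1665/3571 = 0.46626; risk in unexposed = 775/3746 = 0.20689.
RR = 0.46626 / 0.20689 = 2.25367
The risk among the exposed is 2.25 times that among the unexposed.

2.254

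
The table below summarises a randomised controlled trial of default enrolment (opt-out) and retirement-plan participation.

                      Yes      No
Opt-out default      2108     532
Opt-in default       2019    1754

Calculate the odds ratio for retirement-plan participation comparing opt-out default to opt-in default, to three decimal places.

3.442

Cells: a = 2108, b = 532, c = 2019, d = 1754.
OR = (a·d)/(b·c) = (2108 × 1754) / (532 × 2019) = 3697432 / 1074108 = 3.44233
The odds of retirement-plan participation are about 3.44 times as high in the opt-out default group.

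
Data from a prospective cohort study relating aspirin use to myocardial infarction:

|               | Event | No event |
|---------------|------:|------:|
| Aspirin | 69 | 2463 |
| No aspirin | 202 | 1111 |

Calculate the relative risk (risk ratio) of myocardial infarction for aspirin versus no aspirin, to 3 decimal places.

0.177

Cells: a = 69, b = 2463, c = 202, d = 1111.
Risk in exposed = 69/2532 = 0.02725; risk in unexposed = 202/1313 = 0.15385.
RR = 0.02725 / 0.15385 = 0.17713
The risk is 82% lower among the exposed than among the unexposed.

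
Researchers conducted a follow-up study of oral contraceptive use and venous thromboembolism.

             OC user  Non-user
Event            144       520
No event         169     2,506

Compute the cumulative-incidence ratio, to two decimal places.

Reading the table with exposure as columns: a = 144 (OC user, case), b = 169 (OC user, non-case), c = 520 (Non-user, case), d = 2506.
Risk in exposed = 144/313 = 0.46006; risk in unexposed = 520/3026 = 0.17184.
RR = 0.46006 / 0.17184 = 2.67722
The risk among the exposed is 2.68 times that among the unexposed.

2.68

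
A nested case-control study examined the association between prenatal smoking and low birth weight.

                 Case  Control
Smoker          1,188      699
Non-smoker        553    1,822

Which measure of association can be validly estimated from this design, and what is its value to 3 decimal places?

5.600

Cells: a = 1188, b = 699, c = 553, d = 1822.
This is a nested case-control study: participants were sampled on outcome status, so risks in the source population cannot be estimated directly — relative risk is not valid here. The odds ratio is the appropriate measure.
OR = (a·d)/(b·c) = (1188 × 1822) / (699 × 553) = 2164536 / 386547 = 5.59967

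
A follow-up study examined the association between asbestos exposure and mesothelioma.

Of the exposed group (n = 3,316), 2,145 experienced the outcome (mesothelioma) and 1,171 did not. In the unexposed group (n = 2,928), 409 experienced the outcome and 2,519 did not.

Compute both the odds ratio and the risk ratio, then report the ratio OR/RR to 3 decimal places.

From the description: a = 2145, b = 1171, c = 409, d = 2519.
OR = (2145·2519)/(1171·409) = 5403255/478939 = 11.28172
Risk in exposed = 2145/3316 = 0.64686; risk in unexposed = 409/2928 = 0.13969; RR = 4.63085
OR/RR = 11.28172 / 4.63085 = 2.43621
The outcome is not rare, so the OR lies further from 1 than the RR.

2.436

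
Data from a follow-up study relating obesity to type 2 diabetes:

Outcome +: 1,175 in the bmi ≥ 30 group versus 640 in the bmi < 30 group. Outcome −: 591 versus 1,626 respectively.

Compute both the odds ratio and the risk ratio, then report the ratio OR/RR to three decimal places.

From the description: a = 1175, b = 591, c = 640, d = 1626.
OR = (1175·1626)/(591·640) = 1910550/378240 = 5.05116
Risk in exposed = 1175/1766 = 0.66535; risk in unexposed = 640/2266 = 0.28244; RR = 2.35574
OR/RR = 5.05116 / 2.35574 = 2.14419
The outcome is not rare, so the OR lies further from 1 than the RR.

2.144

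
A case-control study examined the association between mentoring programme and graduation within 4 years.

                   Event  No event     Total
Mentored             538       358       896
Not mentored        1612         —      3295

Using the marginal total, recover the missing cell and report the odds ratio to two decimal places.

The missing cell is in the unexposed row: 3295 − 1612 = 1683.
So a = 538, b = 358, c = 1612, d = 1683.
OR = (a·d)/(b·c) = (538 × 1683) / (358 × 1612) = 905454 / 577096 = 1.56898

1.57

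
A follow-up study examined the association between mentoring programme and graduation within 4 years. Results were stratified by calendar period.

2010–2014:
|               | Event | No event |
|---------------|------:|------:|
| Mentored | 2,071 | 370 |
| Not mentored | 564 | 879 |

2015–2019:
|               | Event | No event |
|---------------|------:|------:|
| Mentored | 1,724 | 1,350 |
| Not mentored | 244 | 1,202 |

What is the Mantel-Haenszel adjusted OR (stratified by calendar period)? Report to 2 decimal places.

7.32

OR_MH = Σ(aᵢdᵢ/nᵢ) / Σ(bᵢcᵢ/nᵢ), where nᵢ is the stratum total.
Stratum 1 (2010–2014): n = 3884; a·d/n = 2071·879/3884 = 468.6944; b·c/n = 370·564/3884 = 53.7281
Stratum 2 (2015–2019): n = 4520; a·d/n = 1724·1202/4520 = 458.4619; b·c/n = 1350·244/4520 = 72.8761
OR_MH = (468.6944 + 458.4619) / (53.7281 + 72.8761) = 927.1563 / 126.6042 = 7.32327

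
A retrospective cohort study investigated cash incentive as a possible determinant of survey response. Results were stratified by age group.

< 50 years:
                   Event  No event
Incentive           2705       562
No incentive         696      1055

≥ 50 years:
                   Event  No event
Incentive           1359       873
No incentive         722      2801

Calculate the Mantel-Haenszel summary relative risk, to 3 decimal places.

RR_MH = Σ(aᵢ·n₀ᵢ/nᵢ) / Σ(cᵢ·n₁ᵢ/nᵢ), with n₁ᵢ = aᵢ+bᵢ (exposed), n₀ᵢ = cᵢ+dᵢ (unexposed), nᵢ = n₁ᵢ+n₀ᵢ.
Stratum 1 (< 50 years): n₁ = 3267, n₀ = 1751, n = 5018; a·n₀/n = 2705·1751/5018 = 943.8930; c·n₁/n = 696·3267/5018 = 453.1351
Stratum 2 (≥ 50 years): n₁ = 2232, n₀ = 3523, n = 5755; a·n₀/n = 1359·3523/5755 = 831.9300; c·n₁/n = 722·2232/5755 = 280.0181
RR_MH = (943.8930 + 831.9300) / (453.1351 + 280.0181) = 1775.8230 / 733.1532 = 2.42217

2.422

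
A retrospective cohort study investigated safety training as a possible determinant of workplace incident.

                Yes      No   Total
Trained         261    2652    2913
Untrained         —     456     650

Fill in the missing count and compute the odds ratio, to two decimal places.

The missing cell is in the unexposed row: 650 − 456 = 194.
So a = 261, b = 2652, c = 194, d = 456.
OR = (a·d)/(b·c) = (261 × 456) / (2652 × 194) = 119016 / 514488 = 0.23133

0.23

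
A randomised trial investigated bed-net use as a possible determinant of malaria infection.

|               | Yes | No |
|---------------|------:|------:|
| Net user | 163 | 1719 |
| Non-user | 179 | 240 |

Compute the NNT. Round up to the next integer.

3

Risk in treated group = 163/1882 = 0.08661; risk in control = 179/419 = 0.42721.
Absolute risk reduction = 0.42721 − 0.08661 = 0.34060
NNT = 1 / ARR = 1 / 0.34060 = 2.936 → round up → 3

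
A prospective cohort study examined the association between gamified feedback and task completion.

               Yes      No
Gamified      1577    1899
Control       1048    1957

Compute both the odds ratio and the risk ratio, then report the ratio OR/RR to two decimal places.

1.19

Cells: a = 1577, b = 1899, c = 1048, d = 1957.
OR = (1577·1957)/(1899·1048) = 3086189/1990152 = 1.55073
Risk in exposed = 1577/3476 = 0.45368; risk in unexposed = 1048/3005 = 0.34875; RR = 1.30087
OR/RR = 1.55073 / 1.30087 = 1.19207
The outcome is not rare, so the OR lies further from 1 than the RR.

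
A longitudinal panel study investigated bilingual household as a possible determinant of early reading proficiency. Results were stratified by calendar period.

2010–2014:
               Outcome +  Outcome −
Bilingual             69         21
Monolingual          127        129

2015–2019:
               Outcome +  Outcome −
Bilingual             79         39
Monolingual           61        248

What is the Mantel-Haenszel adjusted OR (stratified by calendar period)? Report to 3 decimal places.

5.392

OR_MH = Σ(aᵢdᵢ/nᵢ) / Σ(bᵢcᵢ/nᵢ), where nᵢ is the stratum total.
Stratum 1 (2010–2014): n = 346; a·d/n = 69·129/346 = 25.7254; b·c/n = 21·127/346 = 7.7081
Stratum 2 (2015–2019): n = 427; a·d/n = 79·248/427 = 45.8829; b·c/n = 39·61/427 = 5.5714
OR_MH = (25.7254 + 45.8829) / (7.7081 + 5.5714) = 71.6083 / 13.2795 = 5.39239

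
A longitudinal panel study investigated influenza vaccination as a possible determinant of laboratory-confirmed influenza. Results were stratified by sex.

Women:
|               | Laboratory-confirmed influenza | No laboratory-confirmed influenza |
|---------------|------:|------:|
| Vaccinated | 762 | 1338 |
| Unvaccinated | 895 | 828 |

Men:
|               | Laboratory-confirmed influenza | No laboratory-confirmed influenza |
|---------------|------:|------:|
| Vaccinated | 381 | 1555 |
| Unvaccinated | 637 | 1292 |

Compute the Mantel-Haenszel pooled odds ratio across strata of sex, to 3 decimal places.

0.513

OR_MH = Σ(aᵢdᵢ/nᵢ) / Σ(bᵢcᵢ/nᵢ), where nᵢ is the stratum total.
Stratum 1 (Women): n = 3823; a·d/n = 762·828/3823 = 165.0369; b·c/n = 1338·895/3823 = 313.2383
Stratum 2 (Men): n = 3865; a·d/n = 381·1292/3865 = 127.3614; b·c/n = 1555·637/3865 = 256.2833
OR_MH = (165.0369 + 127.3614) / (313.2383 + 256.2833) = 292.3983 / 569.5216 = 0.51341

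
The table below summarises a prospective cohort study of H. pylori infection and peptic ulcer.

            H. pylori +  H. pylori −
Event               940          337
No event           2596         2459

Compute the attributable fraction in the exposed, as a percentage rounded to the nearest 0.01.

Reading the table with exposure as columns: a = 940 (H. pylori +, case), b = 2596 (H. pylori +, non-case), c = 337 (H. pylori −, case), d = 2459.
Risk in exposed = 940/3536 = 0.26584; risk in unexposed = 337/2796 = 0.12053.
RR = 0.26584/0.12053 = 2.20558
AR% = (RR − 1)/RR × 100 = (2.20558 − 1)/2.20558 × 100 = 54.6605%

54.66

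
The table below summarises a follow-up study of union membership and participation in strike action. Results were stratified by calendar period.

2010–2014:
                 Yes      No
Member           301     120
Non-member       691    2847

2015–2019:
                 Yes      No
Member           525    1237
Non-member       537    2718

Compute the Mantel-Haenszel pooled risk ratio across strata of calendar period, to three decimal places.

2.326

RR_MH = Σ(aᵢ·n₀ᵢ/nᵢ) / Σ(cᵢ·n₁ᵢ/nᵢ), with n₁ᵢ = aᵢ+bᵢ (exposed), n₀ᵢ = cᵢ+dᵢ (unexposed), nᵢ = n₁ᵢ+n₀ᵢ.
Stratum 1 (2010–2014): n₁ = 421, n₀ = 3538, n = 3959; a·n₀/n = 301·3538/3959 = 268.9917; c·n₁/n = 691·421/3959 = 73.4809
Stratum 2 (2015–2019): n₁ = 1762, n₀ = 3255, n = 5017; a·n₀/n = 525·3255/5017 = 340.6169; c·n₁/n = 537·1762/5017 = 188.5976
RR_MH = (268.9917 + 340.6169) / (73.4809 + 188.5976) = 609.6086 / 262.0785 = 2.32605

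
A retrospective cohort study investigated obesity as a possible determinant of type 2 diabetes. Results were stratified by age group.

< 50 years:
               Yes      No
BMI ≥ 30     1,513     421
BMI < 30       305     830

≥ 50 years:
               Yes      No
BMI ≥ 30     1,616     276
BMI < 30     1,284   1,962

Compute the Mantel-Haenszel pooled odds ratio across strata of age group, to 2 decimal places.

9.26

OR_MH = Σ(aᵢdᵢ/nᵢ) / Σ(bᵢcᵢ/nᵢ), where nᵢ is the stratum total.
Stratum 1 (< 50 years): n = 3069; a·d/n = 1513·830/3069 = 409.1854; b·c/n = 421·305/3069 = 41.8394
Stratum 2 (≥ 50 years): n = 5138; a·d/n = 1616·1962/5138 = 617.0868; b·c/n = 276·1284/5138 = 68.9731
OR_MH = (409.1854 + 617.0868) / (41.8394 + 68.9731) = 1026.2722 / 110.8125 = 9.26134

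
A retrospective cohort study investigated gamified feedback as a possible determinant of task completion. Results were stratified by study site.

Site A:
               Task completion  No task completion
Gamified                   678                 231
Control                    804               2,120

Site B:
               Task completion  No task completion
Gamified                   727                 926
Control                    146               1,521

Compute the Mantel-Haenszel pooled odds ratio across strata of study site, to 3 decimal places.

7.940

OR_MH = Σ(aᵢdᵢ/nᵢ) / Σ(bᵢcᵢ/nᵢ), where nᵢ is the stratum total.
Stratum 1 (Site A): n = 3833; a·d/n = 678·2120/3833 = 374.9961; b·c/n = 231·804/3833 = 48.4540
Stratum 2 (Site B): n = 3320; a·d/n = 727·1521/3320 = 333.0623; b·c/n = 926·146/3320 = 40.7217
OR_MH = (374.9961 + 333.0623) / (48.4540 + 40.7217) = 708.0584 / 89.1756 = 7.94004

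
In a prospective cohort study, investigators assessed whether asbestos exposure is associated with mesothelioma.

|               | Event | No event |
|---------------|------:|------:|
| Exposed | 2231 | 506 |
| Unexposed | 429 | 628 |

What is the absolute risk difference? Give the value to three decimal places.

Cells: a = 2231, b = 506, c = 429, d = 628.
Risk in exposed = 2231/2737 = 0.815126; risk in unexposed = 429/1057 = 0.405866.
Risk difference = 0.815126 − 0.405866 = 0.409260

0.409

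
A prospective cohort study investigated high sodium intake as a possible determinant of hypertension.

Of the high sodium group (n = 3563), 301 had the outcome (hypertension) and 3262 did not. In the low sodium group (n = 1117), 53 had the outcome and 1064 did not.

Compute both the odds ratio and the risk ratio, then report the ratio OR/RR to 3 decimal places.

1.040

From the description: a = 301, b = 3262, c = 53, d = 1064.
OR = (301·1064)/(3262·53) = 320264/172886 = 1.85246
Risk in exposed = 301/3563 = 0.08448; risk in unexposed = 53/1117 = 0.04745; RR = 1.78044
OR/RR = 1.85246 / 1.78044 = 1.04045
The outcome is rare in both groups, so OR ≈ RR (ratio near 1).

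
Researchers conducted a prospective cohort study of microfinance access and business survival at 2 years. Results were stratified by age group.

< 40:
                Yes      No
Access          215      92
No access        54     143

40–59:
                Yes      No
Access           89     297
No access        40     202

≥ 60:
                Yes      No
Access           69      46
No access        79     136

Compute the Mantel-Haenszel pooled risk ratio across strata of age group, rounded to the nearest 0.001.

RR_MH = Σ(aᵢ·n₀ᵢ/nᵢ) / Σ(cᵢ·n₁ᵢ/nᵢ), with n₁ᵢ = aᵢ+bᵢ (exposed), n₀ᵢ = cᵢ+dᵢ (unexposed), nᵢ = n₁ᵢ+n₀ᵢ.
Stratum 1 (< 40): n₁ = 307, n₀ = 197, n = 504; a·n₀/n = 215·197/504 = 84.0377; c·n₁/n = 54·307/504 = 32.8929
Stratum 2 (40–59): n₁ = 386, n₀ = 242, n = 628; a·n₀/n = 89·242/628 = 34.2962; c·n₁/n = 40·386/628 = 24.5860
Stratum 3 (≥ 60): n₁ = 115, n₀ = 215, n = 330; a·n₀/n = 69·215/330 = 44.9545; c·n₁/n = 79·115/330 = 27.5303
RR_MH = (84.0377 + 34.2962 + 44.9545) / (32.8929 + 24.5860 + 27.5303) = 163.2884 / 85.0091 = 1.92083

1.921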